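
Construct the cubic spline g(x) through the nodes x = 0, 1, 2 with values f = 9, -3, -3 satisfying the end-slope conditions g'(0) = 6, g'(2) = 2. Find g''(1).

With m_i denoting the second derivative at x_i, h_i = 1, 1, and Δ_i = (y_(i+1) − y_i)/h_i = -12, 0:
  1·m_0 + 4·m_1 + 1·m_2 = 6(Δ_1 - Δ_0) = 72
Clamped end conditions give two more equations: 2h_0·m_0 + h_0·m_1 = 6(Δ_0 - g'(0)) = -108 and h_1·m_1 + 2h_1·m_2 = 6(g'(2) - Δ_1) = 12.
Hence m_0 = -74, m_1 = 40, m_2 = -14.

40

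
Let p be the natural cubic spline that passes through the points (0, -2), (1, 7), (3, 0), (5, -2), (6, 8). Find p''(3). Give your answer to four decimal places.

Write M_i for p''(x_i). With h_i = 1, 2, 2, 1 and divided differences Δ_i = 9, -7/2, -1, 10, the continuity of p' gives the tridiagonal system
  1·M_0 + 6·M_1 + 2·M_2 = 6(Δ_1 - Δ_0) = -75
  2·M_1 + 8·M_2 + 2·M_3 = 6(Δ_2 - Δ_1) = 15
  2·M_2 + 6·M_3 + 1·M_4 = 6(Δ_3 - Δ_2) = 66
Natural end conditions: M_0 = M_4 = 0.
Hence M_0 = 0, M_1 = -67/5, M_2 = 27/10, M_3 = 101/10, M_4 = 0.

2.7000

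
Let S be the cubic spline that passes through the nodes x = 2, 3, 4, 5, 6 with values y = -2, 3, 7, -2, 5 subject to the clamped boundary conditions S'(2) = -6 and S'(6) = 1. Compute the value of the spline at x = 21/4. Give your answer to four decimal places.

-0.9833

Let σ_i = S''(x_i). Step sizes h_i = 1, 1, 1, 1; slopes of the chords Δ_i = (y_(i+1) - y_i)/h_i = 5, 4, -9, 7.
  1·σ_0 + 4·σ_1 + 1·σ_2 = 6(Δ_1 - Δ_0) = -6
  1·σ_1 + 4·σ_2 + 1·σ_3 = 6(Δ_2 - Δ_1) = -78
  1·σ_2 + 4·σ_3 + 1·σ_4 = 6(Δ_3 - Δ_2) = 96
Clamped end conditions give two more equations: 2h_0·σ_0 + h_0·σ_1 = 6(Δ_0 - S'(2)) = 66 and h_3·σ_3 + 2h_3·σ_4 = 6(S'(6) - Δ_3) = -36.
Forward elimination and back-substitution give σ_0 = 241/7, σ_1 = -20/7, σ_2 = -29, σ_3 = 286/7, σ_4 = -269/7.
On [5, 6], S(x) = -2 - 3/14·(x - 5) + 143/7·(x - 5)² - 185/14·(x - 5)³.
With (x - 5) = 1/4: S(21/4) = -881/896.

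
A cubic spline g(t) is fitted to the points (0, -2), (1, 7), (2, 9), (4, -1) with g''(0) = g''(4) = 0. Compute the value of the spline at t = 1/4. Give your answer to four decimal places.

0.6067

With m_i denoting the second derivative at x_i, h_i = 1, 1, 2, and Δ_i = (y_(i+1) − y_i)/h_i = 9, 2, -5:
  1·m_0 + 4·m_1 + 1·m_2 = 6(Δ_1 - Δ_0) = -42
  1·m_1 + 6·m_2 + 2·m_3 = 6(Δ_2 - Δ_1) = -42
Natural end conditions: m_0 = m_3 = 0.
Solving the tridiagonal system: m_0 = 0, m_1 = -210/23, m_2 = -126/23, m_3 = 0.
On [0, 1], g(t) = -2 + 242/23·t + 0·t² - 35/23·t³.
With t = 1/4: g(1/4) = 893/1472.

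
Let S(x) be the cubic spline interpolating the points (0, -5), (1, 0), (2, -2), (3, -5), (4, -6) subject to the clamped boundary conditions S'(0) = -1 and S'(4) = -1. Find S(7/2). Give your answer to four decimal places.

With M_i denoting the second derivative at x_i, h_i = 1, 1, 1, 1, and Δ_i = (y_(i+1) − y_i)/h_i = 5, -2, -3, -1:
  1·M_0 + 4·M_1 + 1·M_2 = 6(Δ_1 - Δ_0) = -42
  1·M_1 + 4·M_2 + 1·M_3 = 6(Δ_2 - Δ_1) = -6
  1·M_2 + 4·M_3 + 1·M_4 = 6(Δ_3 - Δ_2) = 12
Clamped end conditions give two more equations: 2h_0·M_0 + h_0·M_1 = 6(Δ_0 - S'(0)) = 36 and h_3·M_3 + 2h_3·M_4 = 6(S'(4) - Δ_3) = 0.
Solving the tridiagonal system: M_0 = 753/28, M_1 = -249/14, M_2 = 9/4, M_3 = 39/14, M_4 = -39/28.
On [3, 4], S(x) = -5 - 95/56·(x - 3) + 39/28·(x - 3)² - 39/56·(x - 3)³.
With (x - 3) = 1/2: S(7/2) = -2503/448.

-5.5871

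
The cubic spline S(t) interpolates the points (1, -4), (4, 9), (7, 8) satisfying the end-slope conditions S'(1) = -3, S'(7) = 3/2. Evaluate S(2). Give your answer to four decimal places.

-2.7130

With σ_i denoting the second derivative at x_i, h_i = 3, 3, and Δ_i = (y_(i+1) − y_i)/h_i = 13/3, -1/3:
  3·σ_0 + 12·σ_1 + 3·σ_2 = 6(Δ_1 - Δ_0) = -28
Clamped end conditions give two more equations: 2h_0·σ_0 + h_0·σ_1 = 6(Δ_0 - S'(1)) = 44 and h_1·σ_1 + 2h_1·σ_2 = 6(S'(7) - Δ_1) = 11.
Forward elimination and back-substitution give σ_0 = 125/12, σ_1 = -37/6, σ_2 = 59/12.
On [1, 4], S(t) = -4 - 3·(t - 1) + 125/24·(t - 1)² - 199/216·(t - 1)³.
With (t - 1) = 1: S(2) = -293/108.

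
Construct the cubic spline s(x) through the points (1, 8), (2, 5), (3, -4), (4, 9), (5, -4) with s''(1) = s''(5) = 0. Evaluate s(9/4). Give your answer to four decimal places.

Let σ_i = s''(x_i). Step sizes h_i = 1, 1, 1, 1; slopes of the chords Δ_i = (y_(i+1) - y_i)/h_i = -3, -9, 13, -13.
  1·σ_0 + 4·σ_1 + 1·σ_2 = 6(Δ_1 - Δ_0) = -36
  1·σ_1 + 4·σ_2 + 1·σ_3 = 6(Δ_2 - Δ_1) = 132
  1·σ_2 + 4·σ_3 + 1·σ_4 = 6(Δ_3 - Δ_2) = -156
Natural end conditions: σ_0 = σ_4 = 0.
Hence σ_0 = 0, σ_1 = -153/7, σ_2 = 360/7, σ_3 = -363/7, σ_4 = 0.
On [2, 3], s(x) = 5 - 72/7·(x - 2) - 153/14·(x - 2)² + 171/14·(x - 2)³.
With (x - 2) = 1/4: s(9/4) = 1735/896.

1.9364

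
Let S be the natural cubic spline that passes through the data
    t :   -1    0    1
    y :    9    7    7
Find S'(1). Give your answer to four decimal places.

Write m_i for S''(x_i). With h_i = 1, 1 and divided differences Δ_i = -2, 0, the continuity of S' gives the tridiagonal system
  1·m_0 + 4·m_1 + 1·m_2 = 6(Δ_1 - Δ_0) = 12
Natural end conditions: m_0 = m_2 = 0.
Solving: m_0 = 0, m_1 = 3, m_2 = 0.
On [0, 1], S'(t) = b_1 + 2c_1·t + 3d_1·t² with b_1 = Δ_1 - h_1(2m_1 + m_2)/6 = -1, c_1 = m_1/2 = 3/2, d_1 = (m_2 - m_1)/(6h_1) = -1/2. So S'(1) = 1/2.

0.5000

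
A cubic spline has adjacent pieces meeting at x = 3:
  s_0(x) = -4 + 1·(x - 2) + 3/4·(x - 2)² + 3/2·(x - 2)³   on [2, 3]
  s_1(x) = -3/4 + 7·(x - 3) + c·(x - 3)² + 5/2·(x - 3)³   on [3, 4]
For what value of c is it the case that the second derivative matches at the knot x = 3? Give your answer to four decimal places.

5.2500

s_0''(x) = 3/2 + 9·(x - 2), so s_0''(3) = 21/2. On the right, s_1''(3) = 2c, so c = 21/4.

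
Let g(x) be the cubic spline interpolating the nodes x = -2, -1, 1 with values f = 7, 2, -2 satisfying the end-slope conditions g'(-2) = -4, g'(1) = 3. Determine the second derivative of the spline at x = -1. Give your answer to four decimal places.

1.3333

Put σ_i = g'' at the i-th knot. Here h = (1, 2) and Δ = (-5, -2), so the interior equations h_(i-1)·σ_(i-1) + 2(h_(i-1)+h_i)·σ_i + h_i·σ_(i+1) = 6(Δ_i − Δ_(i-1)) read
  1·σ_0 + 6·σ_1 + 2·σ_2 = 6(Δ_1 - Δ_0) = 18
Clamped end conditions give two more equations: 2h_0·σ_0 + h_0·σ_1 = 6(Δ_0 - g'(-2)) = -6 and h_1·σ_1 + 2h_1·σ_2 = 6(g'(1) - Δ_1) = 30.
Hence σ_0 = -11/3, σ_1 = 4/3, σ_2 = 41/6.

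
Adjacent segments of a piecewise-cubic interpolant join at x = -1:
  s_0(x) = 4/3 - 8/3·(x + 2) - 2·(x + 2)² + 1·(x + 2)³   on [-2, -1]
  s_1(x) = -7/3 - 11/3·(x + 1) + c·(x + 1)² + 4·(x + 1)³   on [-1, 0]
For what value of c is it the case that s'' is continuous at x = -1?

1

s_0''(x) = -4 + 6·(x + 2), so s_0''(-1) = 2. On the right, s_1''(-1) = 2c, so c = 1.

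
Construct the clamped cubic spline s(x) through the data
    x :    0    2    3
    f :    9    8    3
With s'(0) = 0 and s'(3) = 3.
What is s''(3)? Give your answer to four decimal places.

29.5000

Put M_i = s'' at the i-th knot. Here h = (2, 1) and Δ = (-1/2, -5), so the interior equations h_(i-1)·M_(i-1) + 2(h_(i-1)+h_i)·M_i + h_i·M_(i+1) = 6(Δ_i − Δ_(i-1)) read
  2·M_0 + 6·M_1 + 1·M_2 = 6(Δ_1 - Δ_0) = -27
Clamped end conditions give two more equations: 2h_0·M_0 + h_0·M_1 = 6(Δ_0 - s'(0)) = -3 and h_1·M_1 + 2h_1·M_2 = 6(s'(3) - Δ_1) = 48.
Solving: M_0 = 19/4, M_1 = -11, M_2 = 59/2.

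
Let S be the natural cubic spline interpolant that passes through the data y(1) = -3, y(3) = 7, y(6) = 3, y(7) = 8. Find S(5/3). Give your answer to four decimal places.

Put m_i = S'' at the i-th knot. Here h = (2, 3, 1) and Δ = (5, -4/3, 5), so the interior equations h_(i-1)·m_(i-1) + 2(h_(i-1)+h_i)·m_i + h_i·m_(i+1) = 6(Δ_i − Δ_(i-1)) read
  2·m_0 + 10·m_1 + 3·m_2 = 6(Δ_1 - Δ_0) = -38
  3·m_1 + 8·m_2 + 1·m_3 = 6(Δ_2 - Δ_1) = 38
Natural end conditions: m_0 = m_3 = 0.
Forward elimination and back-substitution give m_0 = 0, m_1 = -418/71, m_2 = 494/71, m_3 = 0.
On [1, 3], S(t) = -3 + 1483/213·(t - 1) + 0·(t - 1)² - 209/426·(t - 1)³.
With (t - 1) = 2/3: S(5/3) = 8605/5751.

1.4963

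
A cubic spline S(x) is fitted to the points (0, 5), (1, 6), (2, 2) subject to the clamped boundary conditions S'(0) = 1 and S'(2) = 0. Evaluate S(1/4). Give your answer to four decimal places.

Write M_i for S''(x_i). With h_i = 1, 1 and divided differences Δ_i = 1, -4, the continuity of S' gives the tridiagonal system
  1·M_0 + 4·M_1 + 1·M_2 = 6(Δ_1 - Δ_0) = -30
Clamped end conditions give two more equations: 2h_0·M_0 + h_0·M_1 = 6(Δ_0 - S'(0)) = 0 and h_1·M_1 + 2h_1·M_2 = 6(S'(2) - Δ_1) = 24.
Solving the tridiagonal system: M_0 = 7, M_1 = -14, M_2 = 19.
On [0, 1], S(x) = 5 + 1·x + 7/2·x² - 7/2·x³.
With x = 1/4: S(1/4) = 693/128.

5.4141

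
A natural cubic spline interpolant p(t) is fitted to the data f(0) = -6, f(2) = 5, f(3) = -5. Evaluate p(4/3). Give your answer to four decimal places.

5.1605

Put M_i = p'' at the i-th knot. Here h = (2, 1) and Δ = (11/2, -10), so the interior equations h_(i-1)·M_(i-1) + 2(h_(i-1)+h_i)·M_i + h_i·M_(i+1) = 6(Δ_i − Δ_(i-1)) read
  2·M_0 + 6·M_1 + 1·M_2 = 6(Δ_1 - Δ_0) = -93
Natural end conditions: M_0 = M_2 = 0.
Solving: M_0 = 0, M_1 = -31/2, M_2 = 0.
On [0, 2], p(t) = -6 + 32/3·t + 0·t² - 31/24·t³.
With t = 4/3: p(4/3) = 418/81.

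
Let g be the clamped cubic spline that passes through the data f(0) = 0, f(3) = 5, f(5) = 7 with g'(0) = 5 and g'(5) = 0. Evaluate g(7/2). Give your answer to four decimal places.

5.5656

Let σ_i = g''(x_i). Step sizes h_i = 3, 2; slopes of the chords Δ_i = (y_(i+1) - y_i)/h_i = 5/3, 1.
  3·σ_0 + 10·σ_1 + 2·σ_2 = 6(Δ_1 - Δ_0) = -4
Clamped end conditions give two more equations: 2h_0·σ_0 + h_0·σ_1 = 6(Δ_0 - g'(0)) = -20 and h_1·σ_1 + 2h_1·σ_2 = 6(g'(5) - Δ_1) = -6.
Hence σ_0 = -59/15, σ_1 = 6/5, σ_2 = -21/10.
On [3, 5], g(x) = 5 + 9/10·(x - 3) + 3/5·(x - 3)² - 11/40·(x - 3)³.
With (x - 3) = 1/2: g(7/2) = 1781/320.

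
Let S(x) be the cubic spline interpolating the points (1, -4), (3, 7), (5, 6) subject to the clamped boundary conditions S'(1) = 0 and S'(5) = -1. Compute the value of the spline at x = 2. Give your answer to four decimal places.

0.5000

Put M_i = S'' at the i-th knot. Here h = (2, 2) and Δ = (11/2, -1/2), so the interior equations h_(i-1)·M_(i-1) + 2(h_(i-1)+h_i)·M_i + h_i·M_(i+1) = 6(Δ_i − Δ_(i-1)) read
  2·M_0 + 8·M_1 + 2·M_2 = 6(Δ_1 - Δ_0) = -36
Clamped end conditions give two more equations: 2h_0·M_0 + h_0·M_1 = 6(Δ_0 - S'(1)) = 33 and h_1·M_1 + 2h_1·M_2 = 6(S'(5) - Δ_1) = -3.
Solving the tridiagonal system: M_0 = 25/2, M_1 = -17/2, M_2 = 7/2.
On [1, 3], S(x) = -4 + 0·(x - 1) + 25/4·(x - 1)² - 7/4·(x - 1)³.
With (x - 1) = 1: S(2) = 1/2.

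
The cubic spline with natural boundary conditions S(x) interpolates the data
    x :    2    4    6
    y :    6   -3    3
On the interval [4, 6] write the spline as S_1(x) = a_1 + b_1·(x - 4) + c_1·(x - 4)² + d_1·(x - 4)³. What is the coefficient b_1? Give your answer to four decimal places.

-0.7500

Write M_i for S''(x_i). With h_i = 2, 2 and divided differences Δ_i = -9/2, 3, the continuity of S' gives the tridiagonal system
  2·M_0 + 8·M_1 + 2·M_2 = 6(Δ_1 - Δ_0) = 45
Natural end conditions: M_0 = M_2 = 0.
Solving: M_0 = 0, M_1 = 45/8, M_2 = 0.
On [4, 6], with S_1(x) = a_1 + b_1·(x - 4) + c_1·(x - 4)² + d_1·(x - 4)³: c_1 = M_1/2 = 45/16, d_1 = (M_2 - M_1)/(6h_1) = -15/32, b_1 = Δ_1 - h_1(2M_1 + M_2)/6 = -3/4.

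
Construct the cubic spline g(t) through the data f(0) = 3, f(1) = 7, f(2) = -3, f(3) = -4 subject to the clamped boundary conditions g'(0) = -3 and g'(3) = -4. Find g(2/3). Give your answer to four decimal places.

Put M_i = g'' at the i-th knot. Here h = (1, 1, 1) and Δ = (4, -10, -1), so the interior equations h_(i-1)·M_(i-1) + 2(h_(i-1)+h_i)·M_i + h_i·M_(i+1) = 6(Δ_i − Δ_(i-1)) read
  1·M_0 + 4·M_1 + 1·M_2 = 6(Δ_1 - Δ_0) = -84
  1·M_1 + 4·M_2 + 1·M_3 = 6(Δ_2 - Δ_1) = 54
Clamped end conditions give two more equations: 2h_0·M_0 + h_0·M_1 = 6(Δ_0 - g'(0)) = 42 and h_2·M_2 + 2h_2·M_3 = 6(g'(3) - Δ_2) = -18.
Solving the tridiagonal system: M_0 = 602/15, M_1 = -574/15, M_2 = 434/15, M_3 = -352/15.
On [0, 1], g(t) = 3 - 3·t + 301/15·t² - 196/15·t³.
With t = 2/3: g(2/3) = 2449/405.

6.0469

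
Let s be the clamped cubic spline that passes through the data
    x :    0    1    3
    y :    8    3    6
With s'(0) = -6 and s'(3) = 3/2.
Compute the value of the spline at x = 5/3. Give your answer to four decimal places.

With M_i denoting the second derivative at x_i, h_i = 1, 2, and Δ_i = (y_(i+1) − y_i)/h_i = -5, 3/2:
  1·M_0 + 6·M_1 + 2·M_2 = 6(Δ_1 - Δ_0) = 39
Clamped end conditions give two more equations: 2h_0·M_0 + h_0·M_1 = 6(Δ_0 - s'(0)) = 6 and h_1·M_1 + 2h_1·M_2 = 6(s'(3) - Δ_1) = 0.
Hence M_0 = -1, M_1 = 8, M_2 = -4.
On [1, 3], s(x) = 3 - 5/2·(x - 1) + 4·(x - 1)² - 1·(x - 1)³.
With (x - 1) = 2/3: s(5/3) = 76/27.

2.8148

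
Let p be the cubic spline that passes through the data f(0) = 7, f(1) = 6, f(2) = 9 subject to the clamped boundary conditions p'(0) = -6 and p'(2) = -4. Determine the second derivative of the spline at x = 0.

With M_i denoting the second derivative at x_i, h_i = 1, 1, and Δ_i = (y_(i+1) − y_i)/h_i = -1, 3:
  1·M_0 + 4·M_1 + 1·M_2 = 6(Δ_1 - Δ_0) = 24
Clamped end conditions give two more equations: 2h_0·M_0 + h_0·M_1 = 6(Δ_0 - p'(0)) = 30 and h_1·M_1 + 2h_1·M_2 = 6(p'(2) - Δ_1) = -42.
Forward elimination and back-substitution give M_0 = 10, M_1 = 10, M_2 = -26.

10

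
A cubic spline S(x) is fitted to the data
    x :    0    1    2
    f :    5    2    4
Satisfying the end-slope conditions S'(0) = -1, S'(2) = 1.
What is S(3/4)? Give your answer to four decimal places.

Write M_i for S''(x_i). With h_i = 1, 1 and divided differences Δ_i = -3, 2, the continuity of S' gives the tridiagonal system
  1·M_0 + 4·M_1 + 1·M_2 = 6(Δ_1 - Δ_0) = 30
Clamped end conditions give two more equations: 2h_0·M_0 + h_0·M_1 = 6(Δ_0 - S'(0)) = -12 and h_1·M_1 + 2h_1·M_2 = 6(S'(2) - Δ_1) = -6.
Solving the tridiagonal system: M_0 = -25/2, M_1 = 13, M_2 = -19/2.
On [0, 1], S(x) = 5 - 1·x - 25/4·x² + 17/4·x³.
With x = 3/4: S(3/4) = 647/256.

2.5273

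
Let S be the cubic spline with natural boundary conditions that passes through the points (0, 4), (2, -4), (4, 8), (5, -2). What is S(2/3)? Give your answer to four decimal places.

Write M_i for S''(x_i). With h_i = 2, 2, 1 and divided differences Δ_i = -4, 6, -10, the continuity of S' gives the tridiagonal system
  2·M_0 + 8·M_1 + 2·M_2 = 6(Δ_1 - Δ_0) = 60
  2·M_1 + 6·M_2 + 1·M_3 = 6(Δ_2 - Δ_1) = -96
Natural end conditions: M_0 = M_3 = 0.
Solving the tridiagonal system: M_0 = 0, M_1 = 138/11, M_2 = -222/11, M_3 = 0.
On [0, 2], S(x) = 4 - 90/11·x + 0·x² + 23/22·x³.
With x = 2/3: S(2/3) = -340/297.

-1.1448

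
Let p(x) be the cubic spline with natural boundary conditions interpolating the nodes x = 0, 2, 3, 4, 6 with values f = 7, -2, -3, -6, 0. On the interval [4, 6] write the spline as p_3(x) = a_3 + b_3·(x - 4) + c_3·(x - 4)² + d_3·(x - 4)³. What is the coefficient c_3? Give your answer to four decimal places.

3.4886

With σ_i denoting the second derivative at x_i, h_i = 2, 1, 1, 2, and Δ_i = (y_(i+1) − y_i)/h_i = -9/2, -1, -3, 3:
  2·σ_0 + 6·σ_1 + 1·σ_2 = 6(Δ_1 - Δ_0) = 21
  1·σ_1 + 4·σ_2 + 1·σ_3 = 6(Δ_2 - Δ_1) = -12
  1·σ_2 + 6·σ_3 + 2·σ_4 = 6(Δ_3 - Δ_2) = 36
Natural end conditions: σ_0 = σ_4 = 0.
Hence σ_0 = 0, σ_1 = 197/44, σ_2 = -129/22, σ_3 = 307/44, σ_4 = 0.
On [4, 6], with p_3(x) = a_3 + b_3·(x - 4) + c_3·(x - 4)² + d_3·(x - 4)³: c_3 = σ_3/2 = 307/88, d_3 = (σ_4 - σ_3)/(6h_3) = -307/528, b_3 = Δ_3 - h_3(2σ_3 + σ_4)/6 = -109/66.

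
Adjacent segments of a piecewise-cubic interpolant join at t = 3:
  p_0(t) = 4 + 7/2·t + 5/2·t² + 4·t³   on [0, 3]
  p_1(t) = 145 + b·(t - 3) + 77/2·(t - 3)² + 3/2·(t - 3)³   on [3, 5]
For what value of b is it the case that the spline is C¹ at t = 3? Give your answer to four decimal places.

126.5000

p_0'(t) = 7/2 + 5·t + 12·t², so p_0'(3) = 253/2. On the right, p_1'(3) = b, so b = 253/2.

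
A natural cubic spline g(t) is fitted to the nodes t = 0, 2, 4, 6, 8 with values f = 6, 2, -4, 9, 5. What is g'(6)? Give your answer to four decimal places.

3.9464

Let σ_i = g''(x_i). Step sizes h_i = 2, 2, 2, 2; slopes of the chords Δ_i = (y_(i+1) - y_i)/h_i = -2, -3, 13/2, -2.
  2·σ_0 + 8·σ_1 + 2·σ_2 = 6(Δ_1 - Δ_0) = -6
  2·σ_1 + 8·σ_2 + 2·σ_3 = 6(Δ_2 - Δ_1) = 57
  2·σ_2 + 8·σ_3 + 2·σ_4 = 6(Δ_3 - Δ_2) = -51
Natural end conditions: σ_0 = σ_4 = 0.
Forward elimination and back-substitution give σ_0 = 0, σ_1 = -369/112, σ_2 = 285/28, σ_3 = -999/112, σ_4 = 0.
On [6, 8], g'(t) = b_3 + 2c_3·(t - 6) + 3d_3·(t - 6)² with b_3 = Δ_3 - h_3(2σ_3 + σ_4)/6 = 221/56, c_3 = σ_3/2 = -999/224, d_3 = (σ_4 - σ_3)/(6h_3) = 333/448. So g'(6) = 221/56.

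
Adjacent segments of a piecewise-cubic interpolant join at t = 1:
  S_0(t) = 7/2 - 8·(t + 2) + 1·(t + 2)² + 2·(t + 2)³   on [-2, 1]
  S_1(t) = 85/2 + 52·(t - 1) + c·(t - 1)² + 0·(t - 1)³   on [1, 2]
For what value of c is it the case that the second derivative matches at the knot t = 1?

19

S_0''(t) = 2 + 12·(t + 2), so S_0''(1) = 38. On the right, S_1''(1) = 2c, so c = 19.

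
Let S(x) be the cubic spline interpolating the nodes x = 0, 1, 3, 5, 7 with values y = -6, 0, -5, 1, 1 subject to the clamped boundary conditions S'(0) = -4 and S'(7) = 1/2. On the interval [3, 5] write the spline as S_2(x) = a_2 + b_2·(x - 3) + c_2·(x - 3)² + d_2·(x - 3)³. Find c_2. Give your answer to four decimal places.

5.0756

Put M_i = S'' at the i-th knot. Here h = (1, 2, 2, 2) and Δ = (6, -5/2, 3, 0), so the interior equations h_(i-1)·M_(i-1) + 2(h_(i-1)+h_i)·M_i + h_i·M_(i+1) = 6(Δ_i − Δ_(i-1)) read
  1·M_0 + 6·M_1 + 2·M_2 = 6(Δ_1 - Δ_0) = -51
  2·M_1 + 8·M_2 + 2·M_3 = 6(Δ_2 - Δ_1) = 33
  2·M_2 + 8·M_3 + 2·M_4 = 6(Δ_3 - Δ_2) = -18
Clamped end conditions give two more equations: 2h_0·M_0 + h_0·M_1 = 6(Δ_0 - S'(0)) = 60 and h_3·M_3 + 2h_3·M_4 = 6(S'(7) - Δ_3) = 3.
Forward elimination and back-substitution give M_0 = 1686/43, M_1 = -792/43, M_2 = 873/86, M_3 = -489/86, M_4 = 309/86.
On [3, 5], with S_2(x) = a_2 + b_2·(x - 3) + c_2·(x - 3)² + d_2·(x - 3)³: c_2 = M_2/2 = 873/172, d_2 = (M_3 - M_2)/(6h_2) = -227/172, b_2 = Δ_2 - h_2(2M_2 + M_3)/6 = -161/86.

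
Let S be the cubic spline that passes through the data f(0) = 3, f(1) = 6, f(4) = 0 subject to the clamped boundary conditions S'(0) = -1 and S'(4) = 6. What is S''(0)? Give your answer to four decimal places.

Write m_i for S''(x_i). With h_i = 1, 3 and divided differences Δ_i = 3, -2, the continuity of S' gives the tridiagonal system
  1·m_0 + 8·m_1 + 3·m_2 = 6(Δ_1 - Δ_0) = -30
Clamped end conditions give two more equations: 2h_0·m_0 + h_0·m_1 = 6(Δ_0 - S'(0)) = 24 and h_1·m_1 + 2h_1·m_2 = 6(S'(4) - Δ_1) = 48.
Forward elimination and back-substitution give m_0 = 35/2, m_1 = -11, m_2 = 27/2.

17.5000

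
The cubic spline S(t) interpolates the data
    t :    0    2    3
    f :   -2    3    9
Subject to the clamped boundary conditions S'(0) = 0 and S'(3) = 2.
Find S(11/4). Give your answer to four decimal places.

8.0898

Let m_i = S''(x_i). Step sizes h_i = 2, 1; slopes of the chords Δ_i = (y_(i+1) - y_i)/h_i = 5/2, 6.
  2·m_0 + 6·m_1 + 1·m_2 = 6(Δ_1 - Δ_0) = 21
Clamped end conditions give two more equations: 2h_0·m_0 + h_0·m_1 = 6(Δ_0 - S'(0)) = 15 and h_1·m_1 + 2h_1·m_2 = 6(S'(3) - Δ_1) = -24.
Forward elimination and back-substitution give m_0 = 11/12, m_1 = 17/3, m_2 = -89/6.
On [2, 3], S(t) = 3 + 79/12·(t - 2) + 17/6·(t - 2)² - 41/12·(t - 2)³.
With (t - 2) = 3/4: S(11/4) = 2071/256.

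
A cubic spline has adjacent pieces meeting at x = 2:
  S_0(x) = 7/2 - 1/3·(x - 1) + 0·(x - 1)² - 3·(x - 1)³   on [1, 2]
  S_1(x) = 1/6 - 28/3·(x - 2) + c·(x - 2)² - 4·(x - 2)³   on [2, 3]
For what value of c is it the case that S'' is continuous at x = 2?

-9

S_0''(x) = 0 - 18·(x - 1), so S_0''(2) = -18. On the right, S_1''(2) = 2c, so c = -9.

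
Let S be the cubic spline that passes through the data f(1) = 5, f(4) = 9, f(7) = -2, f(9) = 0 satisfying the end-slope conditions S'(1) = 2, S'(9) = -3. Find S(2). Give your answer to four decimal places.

7.4288

Write σ_i for S''(x_i). With h_i = 3, 3, 2 and divided differences Δ_i = 4/3, -11/3, 1, the continuity of S' gives the tridiagonal system
  3·σ_0 + 12·σ_1 + 3·σ_2 = 6(Δ_1 - Δ_0) = -30
  3·σ_1 + 10·σ_2 + 2·σ_3 = 6(Δ_2 - Δ_1) = 28
Clamped end conditions give two more equations: 2h_0·σ_0 + h_0·σ_1 = 6(Δ_0 - S'(1)) = -4 and h_2·σ_2 + 2h_2·σ_3 = 6(S'(9) - Δ_2) = -24.
Solving the tridiagonal system: σ_0 = 86/57, σ_1 = -248/57, σ_2 = 112/19, σ_3 = -170/19.
On [1, 4], S(t) = 5 + 2·(t - 1) + 43/57·(t - 1)² - 167/513·(t - 1)³.
With (t - 1) = 1: S(2) = 3811/513.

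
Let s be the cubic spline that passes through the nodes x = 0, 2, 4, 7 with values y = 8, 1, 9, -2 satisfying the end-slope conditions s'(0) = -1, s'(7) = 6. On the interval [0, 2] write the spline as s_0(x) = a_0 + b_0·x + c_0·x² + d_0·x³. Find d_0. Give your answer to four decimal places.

1.6554

With M_i denoting the second derivative at x_i, h_i = 2, 2, 3, and Δ_i = (y_(i+1) − y_i)/h_i = -7/2, 4, -11/3:
  2·M_0 + 8·M_1 + 2·M_2 = 6(Δ_1 - Δ_0) = 45
  2·M_1 + 10·M_2 + 3·M_3 = 6(Δ_2 - Δ_1) = -46
Clamped end conditions give two more equations: 2h_0·M_0 + h_0·M_1 = 6(Δ_0 - s'(0)) = -15 and h_2·M_2 + 2h_2·M_3 = 6(s'(7) - Δ_2) = 58.
Hence M_0 = -675/74, M_1 = 795/74, M_2 = -420/37, M_3 = 1703/111.
On [0, 2], with s_0(x) = a_0 + b_0·x + c_0·x² + d_0·x³: c_0 = M_0/2 = -675/148, d_0 = (M_1 - M_0)/(6h_0) = 245/148, b_0 = Δ_0 - h_0(2M_0 + M_1)/6 = -1.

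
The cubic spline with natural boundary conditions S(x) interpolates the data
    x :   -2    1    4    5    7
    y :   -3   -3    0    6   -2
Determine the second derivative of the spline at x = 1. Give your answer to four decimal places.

-0.8588

Put M_i = S'' at the i-th knot. Here h = (3, 3, 1, 2) and Δ = (0, 1, 6, -4), so the interior equations h_(i-1)·M_(i-1) + 2(h_(i-1)+h_i)·M_i + h_i·M_(i+1) = 6(Δ_i − Δ_(i-1)) read
  3·M_0 + 12·M_1 + 3·M_2 = 6(Δ_1 - Δ_0) = 6
  3·M_1 + 8·M_2 + 1·M_3 = 6(Δ_2 - Δ_1) = 30
  1·M_2 + 6·M_3 + 2·M_4 = 6(Δ_3 - Δ_2) = -60
Natural end conditions: M_0 = M_4 = 0.
Forward elimination and back-substitution give M_0 = 0, M_1 = -73/85, M_2 = 462/85, M_3 = -927/85, M_4 = 0.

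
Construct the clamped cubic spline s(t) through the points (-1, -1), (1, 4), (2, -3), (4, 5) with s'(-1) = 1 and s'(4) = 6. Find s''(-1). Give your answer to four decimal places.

9.9063

Write m_i for s''(x_i). With h_i = 2, 1, 2 and divided differences Δ_i = 5/2, -7, 4, the continuity of s' gives the tridiagonal system
  2·m_0 + 6·m_1 + 1·m_2 = 6(Δ_1 - Δ_0) = -57
  1·m_1 + 6·m_2 + 2·m_3 = 6(Δ_2 - Δ_1) = 66
Clamped end conditions give two more equations: 2h_0·m_0 + h_0·m_1 = 6(Δ_0 - s'(-1)) = 9 and h_2·m_2 + 2h_2·m_3 = 6(s'(4) - Δ_2) = 12.
Forward elimination and back-substitution give m_0 = 317/32, m_1 = -245/16, m_2 = 241/16, m_3 = -145/32.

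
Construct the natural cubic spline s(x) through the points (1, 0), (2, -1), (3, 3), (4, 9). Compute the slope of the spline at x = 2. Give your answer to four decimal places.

1.4000

Let M_i = s''(x_i). Step sizes h_i = 1, 1, 1; slopes of the chords Δ_i = (y_(i+1) - y_i)/h_i = -1, 4, 6.
  1·M_0 + 4·M_1 + 1·M_2 = 6(Δ_1 - Δ_0) = 30
  1·M_1 + 4·M_2 + 1·M_3 = 6(Δ_2 - Δ_1) = 12
Natural end conditions: M_0 = M_3 = 0.
Forward elimination and back-substitution give M_0 = 0, M_1 = 36/5, M_2 = 6/5, M_3 = 0.
On [2, 3], s'(x) = b_1 + 2c_1·(x - 2) + 3d_1·(x - 2)² with b_1 = Δ_1 - h_1(2M_1 + M_2)/6 = 7/5, c_1 = M_1/2 = 18/5, d_1 = (M_2 - M_1)/(6h_1) = -1. So s'(2) = 7/5.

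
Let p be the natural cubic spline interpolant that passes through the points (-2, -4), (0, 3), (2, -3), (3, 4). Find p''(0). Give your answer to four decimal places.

With M_i denoting the second derivative at x_i, h_i = 2, 2, 1, and Δ_i = (y_(i+1) − y_i)/h_i = 7/2, -3, 7:
  2·M_0 + 8·M_1 + 2·M_2 = 6(Δ_1 - Δ_0) = -39
  2·M_1 + 6·M_2 + 1·M_3 = 6(Δ_2 - Δ_1) = 60
Natural end conditions: M_0 = M_3 = 0.
Solving: M_0 = 0, M_1 = -177/22, M_2 = 279/22, M_3 = 0.

-8.0455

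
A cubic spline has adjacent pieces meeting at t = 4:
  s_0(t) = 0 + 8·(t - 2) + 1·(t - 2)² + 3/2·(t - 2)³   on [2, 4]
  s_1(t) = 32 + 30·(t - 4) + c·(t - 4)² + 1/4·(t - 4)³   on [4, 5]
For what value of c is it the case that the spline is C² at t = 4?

s_0''(t) = 2 + 9·(t - 2), so s_0''(4) = 20. On the right, s_1''(4) = 2c, so c = 10.

10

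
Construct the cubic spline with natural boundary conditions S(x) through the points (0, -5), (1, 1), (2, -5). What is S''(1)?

-18

Let m_i = S''(x_i). Step sizes h_i = 1, 1; slopes of the chords Δ_i = (y_(i+1) - y_i)/h_i = 6, -6.
  1·m_0 + 4·m_1 + 1·m_2 = 6(Δ_1 - Δ_0) = -72
Natural end conditions: m_0 = m_2 = 0.
Solving: m_0 = 0, m_1 = -18, m_2 = 0.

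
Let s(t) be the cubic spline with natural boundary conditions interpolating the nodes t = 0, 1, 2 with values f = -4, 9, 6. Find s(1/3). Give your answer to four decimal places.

1.5185

Put M_i = s'' at the i-th knot. Here h = (1, 1) and Δ = (13, -3), so the interior equations h_(i-1)·M_(i-1) + 2(h_(i-1)+h_i)·M_i + h_i·M_(i+1) = 6(Δ_i − Δ_(i-1)) read
  1·M_0 + 4·M_1 + 1·M_2 = 6(Δ_1 - Δ_0) = -96
Natural end conditions: M_0 = M_2 = 0.
Forward elimination and back-substitution give M_0 = 0, M_1 = -24, M_2 = 0.
On [0, 1], s(t) = -4 + 17·t + 0·t² - 4·t³.
With t = 1/3: s(1/3) = 41/27.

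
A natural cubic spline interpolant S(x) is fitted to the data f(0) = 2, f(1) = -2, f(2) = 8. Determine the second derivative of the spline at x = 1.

21

Put m_i = S'' at the i-th knot. Here h = (1, 1) and Δ = (-4, 10), so the interior equations h_(i-1)·m_(i-1) + 2(h_(i-1)+h_i)·m_i + h_i·m_(i+1) = 6(Δ_i − Δ_(i-1)) read
  1·m_0 + 4·m_1 + 1·m_2 = 6(Δ_1 - Δ_0) = 84
Natural end conditions: m_0 = m_2 = 0.
Solving: m_0 = 0, m_1 = 21, m_2 = 0.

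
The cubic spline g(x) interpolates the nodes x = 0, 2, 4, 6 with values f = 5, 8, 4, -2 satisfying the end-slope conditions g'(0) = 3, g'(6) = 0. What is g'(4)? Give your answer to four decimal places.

-3.7000

Let M_i = g''(x_i). Step sizes h_i = 2, 2, 2; slopes of the chords Δ_i = (y_(i+1) - y_i)/h_i = 3/2, -2, -3.
  2·M_0 + 8·M_1 + 2·M_2 = 6(Δ_1 - Δ_0) = -21
  2·M_1 + 8·M_2 + 2·M_3 = 6(Δ_2 - Δ_1) = -6
Clamped end conditions give two more equations: 2h_0·M_0 + h_0·M_1 = 6(Δ_0 - g'(0)) = -9 and h_2·M_2 + 2h_2·M_3 = 6(g'(6) - Δ_2) = 18.
Hence M_0 = -13/10, M_1 = -19/10, M_2 = -8/5, M_3 = 53/10.
On [4, 6], g'(x) = b_2 + 2c_2·(x - 4) + 3d_2·(x - 4)² with b_2 = Δ_2 - h_2(2M_2 + M_3)/6 = -37/10, c_2 = M_2/2 = -4/5, d_2 = (M_3 - M_2)/(6h_2) = 23/40. So g'(4) = -37/10.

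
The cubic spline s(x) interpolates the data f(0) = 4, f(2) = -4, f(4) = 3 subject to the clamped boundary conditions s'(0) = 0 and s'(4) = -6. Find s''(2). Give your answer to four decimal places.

14.2500

With M_i denoting the second derivative at x_i, h_i = 2, 2, and Δ_i = (y_(i+1) − y_i)/h_i = -4, 7/2:
  2·M_0 + 8·M_1 + 2·M_2 = 6(Δ_1 - Δ_0) = 45
Clamped end conditions give two more equations: 2h_0·M_0 + h_0·M_1 = 6(Δ_0 - s'(0)) = -24 and h_1·M_1 + 2h_1·M_2 = 6(s'(4) - Δ_1) = -57.
Solving: M_0 = -105/8, M_1 = 57/4, M_2 = -171/8.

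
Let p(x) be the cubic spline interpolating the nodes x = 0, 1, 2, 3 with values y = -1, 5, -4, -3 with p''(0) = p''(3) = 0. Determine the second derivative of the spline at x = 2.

Let σ_i = p''(x_i). Step sizes h_i = 1, 1, 1; slopes of the chords Δ_i = (y_(i+1) - y_i)/h_i = 6, -9, 1.
  1·σ_0 + 4·σ_1 + 1·σ_2 = 6(Δ_1 - Δ_0) = -90
  1·σ_1 + 4·σ_2 + 1·σ_3 = 6(Δ_2 - Δ_1) = 60
Natural end conditions: σ_0 = σ_3 = 0.
Hence σ_0 = 0, σ_1 = -28, σ_2 = 22, σ_3 = 0.

22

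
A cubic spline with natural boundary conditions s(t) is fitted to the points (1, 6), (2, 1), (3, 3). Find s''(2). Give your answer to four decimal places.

Write m_i for s''(x_i). With h_i = 1, 1 and divided differences Δ_i = -5, 2, the continuity of s' gives the tridiagonal system
  1·m_0 + 4·m_1 + 1·m_2 = 6(Δ_1 - Δ_0) = 42
Natural end conditions: m_0 = m_2 = 0.
Forward elimination and back-substitution give m_0 = 0, m_1 = 21/2, m_2 = 0.

10.5000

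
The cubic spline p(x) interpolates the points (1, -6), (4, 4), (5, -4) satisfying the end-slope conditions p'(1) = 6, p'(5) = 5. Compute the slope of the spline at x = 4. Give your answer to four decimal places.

With M_i denoting the second derivative at x_i, h_i = 3, 1, and Δ_i = (y_(i+1) − y_i)/h_i = 10/3, -8:
  3·M_0 + 8·M_1 + 1·M_2 = 6(Δ_1 - Δ_0) = -68
Clamped end conditions give two more equations: 2h_0·M_0 + h_0·M_1 = 6(Δ_0 - p'(1)) = -16 and h_1·M_1 + 2h_1·M_2 = 6(p'(5) - Δ_1) = 78.
Hence M_0 = 67/12, M_1 = -33/2, M_2 = 189/4.
On [4, 5], p'(x) = b_1 + 2c_1·(x - 4) + 3d_1·(x - 4)² with b_1 = Δ_1 - h_1(2M_1 + M_2)/6 = -83/8, c_1 = M_1/2 = -33/4, d_1 = (M_2 - M_1)/(6h_1) = 85/8. So p'(4) = -83/8.

-10.3750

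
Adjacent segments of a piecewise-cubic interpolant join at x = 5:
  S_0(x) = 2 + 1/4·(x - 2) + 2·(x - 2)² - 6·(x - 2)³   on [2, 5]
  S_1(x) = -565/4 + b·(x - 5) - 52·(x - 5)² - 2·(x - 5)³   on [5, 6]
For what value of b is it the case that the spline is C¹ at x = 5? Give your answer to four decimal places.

S_0'(x) = 1/4 + 4·(x - 2) - 18·(x - 2)², so S_0'(5) = -599/4. On the right, S_1'(5) = b, so b = -599/4.

-149.7500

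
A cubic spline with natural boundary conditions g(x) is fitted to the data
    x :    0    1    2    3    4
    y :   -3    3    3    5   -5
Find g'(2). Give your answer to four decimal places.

Let σ_i = g''(x_i). Step sizes h_i = 1, 1, 1, 1; slopes of the chords Δ_i = (y_(i+1) - y_i)/h_i = 6, 0, 2, -10.
  1·σ_0 + 4·σ_1 + 1·σ_2 = 6(Δ_1 - Δ_0) = -36
  1·σ_1 + 4·σ_2 + 1·σ_3 = 6(Δ_2 - Δ_1) = 12
  1·σ_2 + 4·σ_3 + 1·σ_4 = 6(Δ_3 - Δ_2) = -72
Natural end conditions: σ_0 = σ_4 = 0.
Solving the tridiagonal system: σ_0 = 0, σ_1 = -165/14, σ_2 = 78/7, σ_3 = -291/14, σ_4 = 0.
On [2, 3], g'(x) = b_2 + 2c_2·(x - 2) + 3d_2·(x - 2)² with b_2 = Δ_2 - h_2(2σ_2 + σ_3)/6 = 7/4, c_2 = σ_2/2 = 39/7, d_2 = (σ_3 - σ_2)/(6h_2) = -149/28. So g'(2) = 7/4.

1.7500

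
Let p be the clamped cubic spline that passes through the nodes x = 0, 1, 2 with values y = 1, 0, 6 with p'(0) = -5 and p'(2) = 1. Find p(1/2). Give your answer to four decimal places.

Let m_i = p''(x_i). Step sizes h_i = 1, 1; slopes of the chords Δ_i = (y_(i+1) - y_i)/h_i = -1, 6.
  1·m_0 + 4·m_1 + 1·m_2 = 6(Δ_1 - Δ_0) = 42
Clamped end conditions give two more equations: 2h_0·m_0 + h_0·m_1 = 6(Δ_0 - p'(0)) = 24 and h_1·m_1 + 2h_1·m_2 = 6(p'(2) - Δ_1) = -30.
Solving: m_0 = 9/2, m_1 = 15, m_2 = -45/2.
On [0, 1], p(x) = 1 - 5·x + 9/4·x² + 7/4·x³.
With x = 1/2: p(1/2) = -23/32.

-0.7188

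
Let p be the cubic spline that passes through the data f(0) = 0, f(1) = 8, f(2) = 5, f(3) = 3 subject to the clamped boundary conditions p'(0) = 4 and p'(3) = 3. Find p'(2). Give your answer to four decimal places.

Write M_i for p''(x_i). With h_i = 1, 1, 1 and divided differences Δ_i = 8, -3, -2, the continuity of p' gives the tridiagonal system
  1·M_0 + 4·M_1 + 1·M_2 = 6(Δ_1 - Δ_0) = -66
  1·M_1 + 4·M_2 + 1·M_3 = 6(Δ_2 - Δ_1) = 6
Clamped end conditions give two more equations: 2h_0·M_0 + h_0·M_1 = 6(Δ_0 - p'(0)) = 24 and h_2·M_2 + 2h_2·M_3 = 6(p'(3) - Δ_2) = 30.
Hence M_0 = 356/15, M_1 = -352/15, M_2 = 62/15, M_3 = 194/15.
On [2, 3], p'(t) = b_2 + 2c_2·(t - 2) + 3d_2·(t - 2)² with b_2 = Δ_2 - h_2(2M_2 + M_3)/6 = -83/15, c_2 = M_2/2 = 31/15, d_2 = (M_3 - M_2)/(6h_2) = 22/15. So p'(2) = -83/15.

-5.5333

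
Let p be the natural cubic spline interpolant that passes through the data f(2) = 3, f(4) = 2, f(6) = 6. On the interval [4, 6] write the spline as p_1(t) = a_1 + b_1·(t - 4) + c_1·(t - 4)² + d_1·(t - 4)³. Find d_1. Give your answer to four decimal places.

Write M_i for p''(x_i). With h_i = 2, 2 and divided differences Δ_i = -1/2, 2, the continuity of p' gives the tridiagonal system
  2·M_0 + 8·M_1 + 2·M_2 = 6(Δ_1 - Δ_0) = 15
Natural end conditions: M_0 = M_2 = 0.
Forward elimination and back-substitution give M_0 = 0, M_1 = 15/8, M_2 = 0.
On [4, 6], with p_1(t) = a_1 + b_1·(t - 4) + c_1·(t - 4)² + d_1·(t - 4)³: c_1 = M_1/2 = 15/16, d_1 = (M_2 - M_1)/(6h_1) = -5/32, b_1 = Δ_1 - h_1(2M_1 + M_2)/6 = 3/4.

-0.1563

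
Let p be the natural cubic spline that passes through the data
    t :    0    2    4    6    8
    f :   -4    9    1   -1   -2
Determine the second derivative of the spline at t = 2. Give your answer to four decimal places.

-9.0536

With m_i denoting the second derivative at x_i, h_i = 2, 2, 2, 2, and Δ_i = (y_(i+1) − y_i)/h_i = 13/2, -4, -1, -1/2:
  2·m_0 + 8·m_1 + 2·m_2 = 6(Δ_1 - Δ_0) = -63
  2·m_1 + 8·m_2 + 2·m_3 = 6(Δ_2 - Δ_1) = 18
  2·m_2 + 8·m_3 + 2·m_4 = 6(Δ_3 - Δ_2) = 3
Natural end conditions: m_0 = m_4 = 0.
Solving the tridiagonal system: m_0 = 0, m_1 = -507/56, m_2 = 33/7, m_3 = -45/56, m_4 = 0.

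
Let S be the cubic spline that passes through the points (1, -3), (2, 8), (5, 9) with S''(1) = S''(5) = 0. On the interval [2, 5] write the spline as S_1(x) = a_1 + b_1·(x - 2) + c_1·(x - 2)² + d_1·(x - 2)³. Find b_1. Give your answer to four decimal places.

Put σ_i = S'' at the i-th knot. Here h = (1, 3) and Δ = (11, 1/3), so the interior equations h_(i-1)·σ_(i-1) + 2(h_(i-1)+h_i)·σ_i + h_i·σ_(i+1) = 6(Δ_i − Δ_(i-1)) read
  1·σ_0 + 8·σ_1 + 3·σ_2 = 6(Δ_1 - Δ_0) = -64
Natural end conditions: σ_0 = σ_2 = 0.
Solving: σ_0 = 0, σ_1 = -8, σ_2 = 0.
On [2, 5], with S_1(x) = a_1 + b_1·(x - 2) + c_1·(x - 2)² + d_1·(x - 2)³: c_1 = σ_1/2 = -4, d_1 = (σ_2 - σ_1)/(6h_1) = 4/9, b_1 = Δ_1 - h_1(2σ_1 + σ_2)/6 = 25/3.

8.3333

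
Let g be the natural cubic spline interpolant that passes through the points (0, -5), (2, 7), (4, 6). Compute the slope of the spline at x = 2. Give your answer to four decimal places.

2.7500

Let σ_i = g''(x_i). Step sizes h_i = 2, 2; slopes of the chords Δ_i = (y_(i+1) - y_i)/h_i = 6, -1/2.
  2·σ_0 + 8·σ_1 + 2·σ_2 = 6(Δ_1 - Δ_0) = -39
Natural end conditions: σ_0 = σ_2 = 0.
Solving: σ_0 = 0, σ_1 = -39/8, σ_2 = 0.
On [2, 4], g'(x) = b_1 + 2c_1·(x - 2) + 3d_1·(x - 2)² with b_1 = Δ_1 - h_1(2σ_1 + σ_2)/6 = 11/4, c_1 = σ_1/2 = -39/16, d_1 = (σ_2 - σ_1)/(6h_1) = 13/32. So g'(2) = 11/4.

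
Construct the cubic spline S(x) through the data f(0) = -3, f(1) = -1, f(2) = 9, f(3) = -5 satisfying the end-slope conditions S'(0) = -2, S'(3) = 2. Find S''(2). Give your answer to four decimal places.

Put m_i = S'' at the i-th knot. Here h = (1, 1, 1) and Δ = (2, 10, -14), so the interior equations h_(i-1)·m_(i-1) + 2(h_(i-1)+h_i)·m_i + h_i·m_(i+1) = 6(Δ_i − Δ_(i-1)) read
  1·m_0 + 4·m_1 + 1·m_2 = 6(Δ_1 - Δ_0) = 48
  1·m_1 + 4·m_2 + 1·m_3 = 6(Δ_2 - Δ_1) = -144
Clamped end conditions give two more equations: 2h_0·m_0 + h_0·m_1 = 6(Δ_0 - S'(0)) = 24 and h_2·m_2 + 2h_2·m_3 = 6(S'(3) - Δ_2) = 96.
Solving the tridiagonal system: m_0 = -32/15, m_1 = 424/15, m_2 = -944/15, m_3 = 1192/15.

-62.9333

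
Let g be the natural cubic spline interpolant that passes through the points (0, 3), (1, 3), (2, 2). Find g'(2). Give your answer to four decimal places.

Write m_i for g''(x_i). With h_i = 1, 1 and divided differences Δ_i = 0, -1, the continuity of g' gives the tridiagonal system
  1·m_0 + 4·m_1 + 1·m_2 = 6(Δ_1 - Δ_0) = -6
Natural end conditions: m_0 = m_2 = 0.
Solving the tridiagonal system: m_0 = 0, m_1 = -3/2, m_2 = 0.
On [1, 2], g'(x) = b_1 + 2c_1·(x - 1) + 3d_1·(x - 1)² with b_1 = Δ_1 - h_1(2m_1 + m_2)/6 = -1/2, c_1 = m_1/2 = -3/4, d_1 = (m_2 - m_1)/(6h_1) = 1/4. So g'(2) = -5/4.

-1.2500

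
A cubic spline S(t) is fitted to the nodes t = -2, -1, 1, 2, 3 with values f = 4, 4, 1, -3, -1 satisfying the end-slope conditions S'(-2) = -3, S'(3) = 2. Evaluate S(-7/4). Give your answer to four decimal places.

3.5302

Put m_i = S'' at the i-th knot. Here h = (1, 2, 1, 1) and Δ = (0, -3/2, -4, 2), so the interior equations h_(i-1)·m_(i-1) + 2(h_(i-1)+h_i)·m_i + h_i·m_(i+1) = 6(Δ_i − Δ_(i-1)) read
  1·m_0 + 6·m_1 + 2·m_2 = 6(Δ_1 - Δ_0) = -9
  2·m_1 + 6·m_2 + 1·m_3 = 6(Δ_2 - Δ_1) = -15
  1·m_2 + 4·m_3 + 1·m_4 = 6(Δ_3 - Δ_2) = 36
Clamped end conditions give two more equations: 2h_0·m_0 + h_0·m_1 = 6(Δ_0 - S'(-2)) = 18 and h_3·m_3 + 2h_3·m_4 = 6(S'(3) - Δ_3) = 0.
Solving: m_0 = 637/64, m_1 = -61/32, m_2 = -481/128, m_3 = 727/64, m_4 = -727/128.
On [-2, -1], S(t) = 4 - 3·(t + 2) + 637/128·(t + 2)² - 253/128·(t + 2)³.
With (t + 2) = 1/4: S(-7/4) = 28919/8192.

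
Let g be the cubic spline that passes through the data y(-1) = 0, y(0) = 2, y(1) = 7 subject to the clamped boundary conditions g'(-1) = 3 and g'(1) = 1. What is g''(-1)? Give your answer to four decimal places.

-8.5000

Let M_i = g''(x_i). Step sizes h_i = 1, 1; slopes of the chords Δ_i = (y_(i+1) - y_i)/h_i = 2, 5.
  1·M_0 + 4·M_1 + 1·M_2 = 6(Δ_1 - Δ_0) = 18
Clamped end conditions give two more equations: 2h_0·M_0 + h_0·M_1 = 6(Δ_0 - g'(-1)) = -6 and h_1·M_1 + 2h_1·M_2 = 6(g'(1) - Δ_1) = -24.
Solving the tridiagonal system: M_0 = -17/2, M_1 = 11, M_2 = -35/2.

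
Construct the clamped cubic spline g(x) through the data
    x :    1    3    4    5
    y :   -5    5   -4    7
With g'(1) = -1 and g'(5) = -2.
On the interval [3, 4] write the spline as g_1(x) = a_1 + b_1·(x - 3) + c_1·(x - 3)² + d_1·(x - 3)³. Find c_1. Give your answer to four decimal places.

Write m_i for g''(x_i). With h_i = 2, 1, 1 and divided differences Δ_i = 5, -9, 11, the continuity of g' gives the tridiagonal system
  2·m_0 + 6·m_1 + 1·m_2 = 6(Δ_1 - Δ_0) = -84
  1·m_1 + 4·m_2 + 1·m_3 = 6(Δ_2 - Δ_1) = 120
Clamped end conditions give two more equations: 2h_0·m_0 + h_0·m_1 = 6(Δ_0 - g'(1)) = 36 and h_2·m_2 + 2h_2·m_3 = 6(g'(5) - Δ_2) = -78.
Solving the tridiagonal system: m_0 = 271/11, m_1 = -344/11, m_2 = 598/11, m_3 = -728/11.
On [3, 4], with g_1(x) = a_1 + b_1·(x - 3) + c_1·(x - 3)² + d_1·(x - 3)³: c_1 = m_1/2 = -172/11, d_1 = (m_2 - m_1)/(6h_1) = 157/11, b_1 = Δ_1 - h_1(2m_1 + m_2)/6 = -84/11.

-15.6364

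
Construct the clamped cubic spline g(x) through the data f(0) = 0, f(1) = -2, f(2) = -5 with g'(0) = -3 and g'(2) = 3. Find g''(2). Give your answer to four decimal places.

Put m_i = g'' at the i-th knot. Here h = (1, 1) and Δ = (-2, -3), so the interior equations h_(i-1)·m_(i-1) + 2(h_(i-1)+h_i)·m_i + h_i·m_(i+1) = 6(Δ_i − Δ_(i-1)) read
  1·m_0 + 4·m_1 + 1·m_2 = 6(Δ_1 - Δ_0) = -6
Clamped end conditions give two more equations: 2h_0·m_0 + h_0·m_1 = 6(Δ_0 - g'(0)) = 6 and h_1·m_1 + 2h_1·m_2 = 6(g'(2) - Δ_1) = 36.
Solving: m_0 = 15/2, m_1 = -9, m_2 = 45/2.

22.5000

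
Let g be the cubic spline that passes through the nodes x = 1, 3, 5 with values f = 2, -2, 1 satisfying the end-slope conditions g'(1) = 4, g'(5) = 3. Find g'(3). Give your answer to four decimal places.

-2.1250

Put M_i = g'' at the i-th knot. Here h = (2, 2) and Δ = (-2, 3/2), so the interior equations h_(i-1)·M_(i-1) + 2(h_(i-1)+h_i)·M_i + h_i·M_(i+1) = 6(Δ_i − Δ_(i-1)) read
  2·M_0 + 8·M_1 + 2·M_2 = 6(Δ_1 - Δ_0) = 21
Clamped end conditions give two more equations: 2h_0·M_0 + h_0·M_1 = 6(Δ_0 - g'(1)) = -36 and h_1·M_1 + 2h_1·M_2 = 6(g'(5) - Δ_1) = 9.
Solving: M_0 = -95/8, M_1 = 23/4, M_2 = -5/8.
On [3, 5], g'(x) = b_1 + 2c_1·(x - 3) + 3d_1·(x - 3)² with b_1 = Δ_1 - h_1(2M_1 + M_2)/6 = -17/8, c_1 = M_1/2 = 23/8, d_1 = (M_2 - M_1)/(6h_1) = -17/32. So g'(3) = -17/8.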